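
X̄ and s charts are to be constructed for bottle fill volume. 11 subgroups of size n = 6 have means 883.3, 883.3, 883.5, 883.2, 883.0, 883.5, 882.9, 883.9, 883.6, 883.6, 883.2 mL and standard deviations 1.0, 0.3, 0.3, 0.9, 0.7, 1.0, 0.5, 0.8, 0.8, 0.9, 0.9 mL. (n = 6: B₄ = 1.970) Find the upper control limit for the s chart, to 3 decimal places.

1.451

s̄ = (1.0 + 0.3 + 0.3 + 0.9 + 0.7 + 1.0 + 0.5 + 0.8 + 0.8 + 0.9 + 0.9) / 11 = 0.7364
UCL_s = B₄·s̄ = 1.970 × 0.7364 = 1.4506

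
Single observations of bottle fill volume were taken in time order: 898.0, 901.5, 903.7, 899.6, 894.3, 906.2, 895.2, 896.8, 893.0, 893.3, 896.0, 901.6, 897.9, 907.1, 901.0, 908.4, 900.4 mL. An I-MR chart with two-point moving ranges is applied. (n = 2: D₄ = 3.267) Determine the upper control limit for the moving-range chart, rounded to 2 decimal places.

17.64

Moving ranges: 3.5, 2.2, 4.1, 5.3, 11.9, 11.0, 1.6, 3.8, 0.3, 2.7, 5.6, 3.7, 9.2, 6.1, 7.4, 8.0; M̄R̄ = 86.4000 / 16 = 5.4000
UCL_MR = D₄·M̄R̄ = 3.267 × 5.4000 = 17.6418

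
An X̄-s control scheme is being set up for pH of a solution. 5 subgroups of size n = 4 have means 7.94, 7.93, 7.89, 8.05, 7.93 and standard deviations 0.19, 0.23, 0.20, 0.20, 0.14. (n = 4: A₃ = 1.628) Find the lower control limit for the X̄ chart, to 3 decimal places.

7.635

X̄̄ = (7.94 + 7.93 + 7.89 + 8.05 + 7.93) / 5 = 7.9480
s̄ = (0.19 + 0.23 + 0.20 + 0.20 + 0.14) / 5 = 0.1920
LCL = X̄̄ − A₃·s̄ = 7.9480 − 1.628 × 0.1920 = 7.6354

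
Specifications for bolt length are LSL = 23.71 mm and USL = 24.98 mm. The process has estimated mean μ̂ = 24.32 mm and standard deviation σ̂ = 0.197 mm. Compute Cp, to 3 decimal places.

Cp = (USL − LSL) / (6σ̂) = (24.98 − 23.71) / (6 × 0.197) = 1.2700 / 1.1820 = 1.0745

1.074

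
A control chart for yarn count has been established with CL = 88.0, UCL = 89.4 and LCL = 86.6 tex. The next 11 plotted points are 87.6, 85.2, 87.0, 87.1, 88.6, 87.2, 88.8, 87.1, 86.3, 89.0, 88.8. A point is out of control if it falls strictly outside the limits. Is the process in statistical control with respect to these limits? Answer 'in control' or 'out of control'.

out of control

Compare each point to [86.6, 89.4]: sample 2 = 85.2 < LCL; sample 9 = 86.3 < LCL.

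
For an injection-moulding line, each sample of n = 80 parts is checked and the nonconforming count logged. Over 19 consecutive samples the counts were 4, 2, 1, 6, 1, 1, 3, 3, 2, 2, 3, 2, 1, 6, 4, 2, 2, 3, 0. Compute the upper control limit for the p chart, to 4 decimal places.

0.0902

p̄ = Σdᵢ / (k·n) = 48 / (19 × 80) = 0.03158
UCL = p̄ + 3·√(p̄(1−p̄)/n) = 0.03158 + 3 × √(0.03158×0.96842/80) = 0.03158 + 3 × 0.01955 = 0.09023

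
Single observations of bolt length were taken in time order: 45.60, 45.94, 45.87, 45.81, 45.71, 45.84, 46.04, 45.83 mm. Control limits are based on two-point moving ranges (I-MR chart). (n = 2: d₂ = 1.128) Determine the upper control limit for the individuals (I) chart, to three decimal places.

X̄ = (45.60 + 45.94 + 45.87 + 45.81 + 45.71 + 45.84 + 46.04 + 45.83) / 8 = 45.8300
Moving ranges: 0.34, 0.07, 0.06, 0.10, 0.13, 0.20, 0.21; M̄R̄ = 1.1100 / 7 = 0.1586
UCL = X̄ + 3·M̄R̄/d₂ = 45.8300 + 3 × 0.1586 / 1.128 = 46.2517

46.252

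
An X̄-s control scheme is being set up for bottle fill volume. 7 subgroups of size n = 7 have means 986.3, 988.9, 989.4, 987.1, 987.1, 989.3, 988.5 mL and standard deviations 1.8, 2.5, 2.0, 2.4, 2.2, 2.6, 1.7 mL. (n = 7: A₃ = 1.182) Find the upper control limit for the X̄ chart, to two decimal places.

X̄̄ = (986.3 + 988.9 + 989.4 + 987.1 + 987.1 + 989.3 + 988.5) / 7 = 988.0857
s̄ = (1.8 + 2.5 + 2.0 + 2.4 + 2.2 + 2.6 + 1.7) / 7 = 2.1714
UCL = X̄̄ + A₃·s̄ = 988.0857 + 1.182 × 2.1714 = 990.6523

990.65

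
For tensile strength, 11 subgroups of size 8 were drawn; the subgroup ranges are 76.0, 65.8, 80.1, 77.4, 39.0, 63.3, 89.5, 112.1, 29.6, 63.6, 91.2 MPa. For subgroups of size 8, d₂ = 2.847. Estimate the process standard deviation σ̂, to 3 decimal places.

25.149

R̄ = (76.0 + 65.8 + 80.1 + 77.4 + 39.0 + 63.3 + 89.5 + 112.1 + 29.6 + 63.6 + 91.2) / 11 = 71.6000
σ̂ = R̄ / d₂ = 71.6000 / 2.847 = 25.1493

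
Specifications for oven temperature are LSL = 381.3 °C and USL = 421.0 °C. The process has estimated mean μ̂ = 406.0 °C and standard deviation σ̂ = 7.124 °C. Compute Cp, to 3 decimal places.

0.929

Cp = (USL − LSL) / (6σ̂) = (421.0 − 381.3) / (6 × 7.124) = 39.7000 / 42.7440 = 0.9288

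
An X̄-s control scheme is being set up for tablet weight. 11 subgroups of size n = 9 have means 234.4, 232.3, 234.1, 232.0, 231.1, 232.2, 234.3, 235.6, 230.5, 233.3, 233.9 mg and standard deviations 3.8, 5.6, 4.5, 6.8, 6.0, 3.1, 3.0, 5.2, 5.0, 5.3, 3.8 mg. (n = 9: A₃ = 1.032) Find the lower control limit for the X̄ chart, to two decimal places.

228.18

X̄̄ = (234.4 + 232.3 + 234.1 + 232.0 + 231.1 + 232.2 + 234.3 + 235.6 + 230.5 + 233.3 + 233.9) / 11 = 233.0636
s̄ = (3.8 + 5.6 + 4.5 + 6.8 + 6.0 + 3.1 + 3.0 + 5.2 + 5.0 + 5.3 + 3.8) / 11 = 4.7364
LCL = X̄̄ − A₃·s̄ = 233.0636 − 1.032 × 4.7364 = 228.1757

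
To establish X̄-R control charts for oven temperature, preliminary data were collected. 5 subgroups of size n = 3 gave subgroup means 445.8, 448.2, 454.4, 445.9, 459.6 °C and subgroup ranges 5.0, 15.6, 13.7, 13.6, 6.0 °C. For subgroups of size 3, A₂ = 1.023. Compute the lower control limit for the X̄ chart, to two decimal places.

X̄̄ = (445.8 + 448.2 + 454.4 + 445.9 + 459.6) / 5 = 2253.9000 / 5 = 450.7800
R̄ = (5.0 + 15.6 + 13.7 + 13.6 + 6.0) / 5 = 53.9000 / 5 = 10.7800
LCL = X̄̄ − A₂·R̄ = 450.7800 − 1.023 × 10.7800 = 439.7521

439.75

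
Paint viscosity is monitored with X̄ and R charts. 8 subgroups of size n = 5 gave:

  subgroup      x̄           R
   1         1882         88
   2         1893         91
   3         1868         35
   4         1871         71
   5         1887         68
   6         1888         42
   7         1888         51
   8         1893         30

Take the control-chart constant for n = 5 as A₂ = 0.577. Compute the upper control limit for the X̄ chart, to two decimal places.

X̄̄ = (1882 + 1893 + 1868 + 1871 + 1887 + 1888 + 1888 + 1893) / 8 = 15070.0000 / 8 = 1883.7500
R̄ = (88 + 91 + 35 + 71 + 68 + 42 + 51 + 30) / 8 = 476.0000 / 8 = 59.5000
UCL = X̄̄ + A₂·R̄ = 1883.7500 + 0.577 × 59.5000 = 1918.0815

1918.08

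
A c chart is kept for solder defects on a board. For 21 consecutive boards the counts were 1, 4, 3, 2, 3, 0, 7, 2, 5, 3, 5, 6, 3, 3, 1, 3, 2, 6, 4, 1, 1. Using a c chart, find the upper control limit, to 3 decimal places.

c̄ = (1 + 4 + 3 + 2 + 3 + 0 + 7 + 2 + 5 + 3 + 5 + 6 + 3 + 3 + 1 + 3 + 2 + 6 + 4 + 1 + 1) / 21 = 65 / 21 = 3.0952
UCL = c̄ + 3√c̄ = 3.0952 + 3 × √3.0952 = 3.0952 + 3 × 1.7593 = 8.3732

8.373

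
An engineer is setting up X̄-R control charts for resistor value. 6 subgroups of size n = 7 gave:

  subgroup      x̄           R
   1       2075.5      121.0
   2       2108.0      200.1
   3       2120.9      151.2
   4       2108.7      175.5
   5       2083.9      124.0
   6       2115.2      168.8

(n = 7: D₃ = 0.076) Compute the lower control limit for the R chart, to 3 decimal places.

11.914

R̄ = (121.0 + 200.1 + 151.2 + 175.5 + 124.0 + 168.8) / 6 = 940.6000 / 6 = 156.7667
LCL_R = D₃·R̄ = 0.076 × 156.7667 = 11.9143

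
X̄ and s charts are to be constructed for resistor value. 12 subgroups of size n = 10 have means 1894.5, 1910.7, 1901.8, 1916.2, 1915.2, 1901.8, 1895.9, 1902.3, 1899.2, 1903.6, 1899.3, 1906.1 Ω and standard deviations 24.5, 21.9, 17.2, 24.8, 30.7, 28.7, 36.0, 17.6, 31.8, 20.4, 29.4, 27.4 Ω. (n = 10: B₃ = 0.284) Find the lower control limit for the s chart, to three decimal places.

7.346

s̄ = (24.5 + 21.9 + 17.2 + 24.8 + 30.7 + 28.7 + 36.0 + 17.6 + 31.8 + 20.4 + 29.4 + 27.4) / 12 = 25.8667
LCL_s = B₃·s̄ = 0.284 × 25.8667 = 7.3461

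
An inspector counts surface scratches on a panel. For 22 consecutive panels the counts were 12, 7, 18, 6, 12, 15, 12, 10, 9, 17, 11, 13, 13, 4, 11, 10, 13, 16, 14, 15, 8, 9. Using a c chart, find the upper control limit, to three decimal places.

c̄ = (12 + 7 + 18 + 6 + 12 + 15 + 12 + 10 + 9 + 17 + 11 + 13 + 13 + 4 + 11 + 10 + 13 + 16 + 14 + 15 + 8 + 9) / 22 = 255 / 22 = 11.5909
UCL = c̄ + 3√c̄ = 11.5909 + 3 × √11.5909 = 11.5909 + 3 × 3.4045 = 21.8045

21.805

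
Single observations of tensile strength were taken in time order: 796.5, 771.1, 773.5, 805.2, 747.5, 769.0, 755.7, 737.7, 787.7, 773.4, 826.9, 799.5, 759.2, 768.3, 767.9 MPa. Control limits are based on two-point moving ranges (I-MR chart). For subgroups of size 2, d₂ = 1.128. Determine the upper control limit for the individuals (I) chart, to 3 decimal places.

845.279

X̄ = (796.5 + 771.1 + 773.5 + 805.2 + 747.5 + 769.0 + 755.7 + 737.7 + 787.7 + 773.4 + 826.9 + 799.5 + 759.2 + 768.3 + 767.9) / 15 = 775.9400
Moving ranges: 25.4, 2.4, 31.7, 57.7, 21.5, 13.3, 18.0, 50.0, 14.3, 53.5, 27.4, 40.3, 9.1, 0.4; M̄R̄ = 365.0000 / 14 = 26.0714
UCL = X̄ + 3·M̄R̄/d₂ = 775.9400 + 3 × 26.0714 / 1.128 = 845.2789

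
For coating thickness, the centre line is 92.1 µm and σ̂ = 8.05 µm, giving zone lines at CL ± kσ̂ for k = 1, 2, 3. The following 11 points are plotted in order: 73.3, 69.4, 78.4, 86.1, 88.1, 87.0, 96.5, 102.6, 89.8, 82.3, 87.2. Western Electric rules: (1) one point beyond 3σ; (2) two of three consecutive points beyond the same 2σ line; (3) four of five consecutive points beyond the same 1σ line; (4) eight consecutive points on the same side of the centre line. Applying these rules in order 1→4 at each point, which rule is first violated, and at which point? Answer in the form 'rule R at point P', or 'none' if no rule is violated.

Zone of each point (C = within 1σ̂, B = 1σ̂–2σ̂, A = 2σ̂–3σ̂, * = beyond 3σ̂; sign = side of CL): 1:-A, 2:-A, 3:-B, 4:-C, 5:-C, 6:-C, 7:+C, 8:+B, 9:-C, 10:-B, 11:-C
Rule 2 (two of three consecutive points beyond the same 2σ limit) is satisfied at point 2.

rule 2 at point 2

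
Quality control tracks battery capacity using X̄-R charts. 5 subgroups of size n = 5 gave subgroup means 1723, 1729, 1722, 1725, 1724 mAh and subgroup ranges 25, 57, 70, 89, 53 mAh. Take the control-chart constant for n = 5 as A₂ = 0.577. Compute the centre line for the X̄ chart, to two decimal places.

1724.60

X̄̄ = (1723 + 1729 + 1722 + 1725 + 1724) / 5 = 8623.0000 / 5 = 1724.6000
CL = X̄̄ = 1724.6000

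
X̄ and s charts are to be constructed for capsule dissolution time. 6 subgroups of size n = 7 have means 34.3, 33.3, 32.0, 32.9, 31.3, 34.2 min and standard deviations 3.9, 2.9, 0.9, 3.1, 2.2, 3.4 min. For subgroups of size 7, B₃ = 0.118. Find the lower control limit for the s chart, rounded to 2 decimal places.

0.32

s̄ = (3.9 + 2.9 + 0.9 + 3.1 + 2.2 + 3.4) / 6 = 2.7333
LCL_s = B₃·s̄ = 0.118 × 2.7333 = 0.3225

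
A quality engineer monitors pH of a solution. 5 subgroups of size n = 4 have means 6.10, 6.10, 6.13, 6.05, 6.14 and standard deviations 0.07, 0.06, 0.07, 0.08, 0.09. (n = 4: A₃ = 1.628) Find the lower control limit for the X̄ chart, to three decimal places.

5.984

X̄̄ = (6.10 + 6.10 + 6.13 + 6.05 + 6.14) / 5 = 6.1040
s̄ = (0.07 + 0.06 + 0.07 + 0.08 + 0.09) / 5 = 0.0740
LCL = X̄̄ − A₃·s̄ = 6.1040 − 1.628 × 0.0740 = 5.9835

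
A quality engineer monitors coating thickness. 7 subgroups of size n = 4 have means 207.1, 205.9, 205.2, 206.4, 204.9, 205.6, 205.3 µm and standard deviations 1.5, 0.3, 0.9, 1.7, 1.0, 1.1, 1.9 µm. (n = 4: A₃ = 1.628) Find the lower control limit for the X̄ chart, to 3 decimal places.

203.818

X̄̄ = (207.1 + 205.9 + 205.2 + 206.4 + 204.9 + 205.6 + 205.3) / 7 = 205.7714
s̄ = (1.5 + 0.3 + 0.9 + 1.7 + 1.0 + 1.1 + 1.9) / 7 = 1.2000
LCL = X̄̄ − A₃·s̄ = 205.7714 − 1.628 × 1.2000 = 203.8178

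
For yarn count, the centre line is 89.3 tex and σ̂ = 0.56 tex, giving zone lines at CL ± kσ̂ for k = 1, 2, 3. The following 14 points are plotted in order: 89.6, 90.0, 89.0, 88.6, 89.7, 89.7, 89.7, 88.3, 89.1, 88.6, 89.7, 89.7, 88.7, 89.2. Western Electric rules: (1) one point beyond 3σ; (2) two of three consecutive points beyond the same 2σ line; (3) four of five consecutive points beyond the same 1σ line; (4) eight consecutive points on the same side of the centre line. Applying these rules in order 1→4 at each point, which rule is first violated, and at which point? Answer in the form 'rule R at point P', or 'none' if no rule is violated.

Zone of each point (C = within 1σ̂, B = 1σ̂–2σ̂, A = 2σ̂–3σ̂, * = beyond 3σ̂; sign = side of CL): 1:+C, 2:+B, 3:-C, 4:-B, 5:+C, 6:+C, 7:+C, 8:-B, 9:-C, 10:-B, 11:+C, 12:+C, 13:-B, 14:-C
No rule fires across all 14 points.

none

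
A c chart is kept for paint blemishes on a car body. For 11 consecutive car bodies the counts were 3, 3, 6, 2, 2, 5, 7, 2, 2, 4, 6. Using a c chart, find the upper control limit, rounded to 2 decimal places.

c̄ = (3 + 3 + 6 + 2 + 2 + 5 + 7 + 2 + 2 + 4 + 6) / 11 = 42 / 11 = 3.8182
UCL = c̄ + 3√c̄ = 3.8182 + 3 × √3.8182 = 3.8182 + 3 × 1.9540 = 9.6802

9.68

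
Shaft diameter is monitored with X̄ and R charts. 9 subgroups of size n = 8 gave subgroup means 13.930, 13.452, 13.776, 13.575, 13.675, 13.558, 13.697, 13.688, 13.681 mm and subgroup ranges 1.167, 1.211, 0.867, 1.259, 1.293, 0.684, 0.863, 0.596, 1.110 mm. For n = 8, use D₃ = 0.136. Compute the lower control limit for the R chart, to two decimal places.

R̄ = (1.167 + 1.211 + 0.867 + 1.259 + 1.293 + 0.684 + 0.863 + 0.596 + 1.110) / 9 = 9.0500 / 9 = 1.0056
LCL_R = D₃·R̄ = 0.136 × 1.0056 = 0.1368

0.14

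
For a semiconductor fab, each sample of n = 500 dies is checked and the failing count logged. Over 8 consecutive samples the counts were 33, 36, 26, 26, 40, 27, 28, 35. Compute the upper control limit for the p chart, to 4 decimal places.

p̄ = Σdᵢ / (k·n) = 251 / (8 × 500) = 0.06275
UCL = p̄ + 3·√(p̄(1−p̄)/n) = 0.06275 + 3 × √(0.06275×0.93725/500) = 0.06275 + 3 × 0.01085 = 0.09529

0.0953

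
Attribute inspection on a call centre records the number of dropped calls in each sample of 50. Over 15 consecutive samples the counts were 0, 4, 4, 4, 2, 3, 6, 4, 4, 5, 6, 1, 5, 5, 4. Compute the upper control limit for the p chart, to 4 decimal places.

p̄ = Σdᵢ / (k·n) = 57 / (15 × 50) = 0.07600
UCL = p̄ + 3·√(p̄(1−p̄)/n) = 0.07600 + 3 × √(0.07600×0.92400/50) = 0.07600 + 3 × 0.03748 = 0.18843

0.1884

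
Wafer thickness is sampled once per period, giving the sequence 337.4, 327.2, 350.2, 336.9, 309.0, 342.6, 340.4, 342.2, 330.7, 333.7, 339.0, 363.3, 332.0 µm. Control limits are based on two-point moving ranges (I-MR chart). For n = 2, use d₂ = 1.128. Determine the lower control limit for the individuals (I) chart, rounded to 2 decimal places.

X̄ = (337.4 + 327.2 + 350.2 + 336.9 + 309.0 + 342.6 + 340.4 + 342.2 + 330.7 + 333.7 + 339.0 + 363.3 + 332.0) / 13 = 337.2769
Moving ranges: 10.2, 23.0, 13.3, 27.9, 33.6, 2.2, 1.8, 11.5, 3.0, 5.3, 24.3, 31.3; M̄R̄ = 187.4000 / 12 = 15.6167
LCL = X̄ − 3·M̄R̄/d₂ = 337.2769 − 3 × 15.6167 / 1.128 = 295.7432

295.74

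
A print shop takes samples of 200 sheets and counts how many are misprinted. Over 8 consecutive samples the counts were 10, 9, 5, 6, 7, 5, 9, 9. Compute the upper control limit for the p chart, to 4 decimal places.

0.0778

p̄ = Σdᵢ / (k·n) = 60 / (8 × 200) = 0.03750
UCL = p̄ + 3·√(p̄(1−p̄)/n) = 0.03750 + 3 × √(0.03750×0.96250/200) = 0.03750 + 3 × 0.01343 = 0.07780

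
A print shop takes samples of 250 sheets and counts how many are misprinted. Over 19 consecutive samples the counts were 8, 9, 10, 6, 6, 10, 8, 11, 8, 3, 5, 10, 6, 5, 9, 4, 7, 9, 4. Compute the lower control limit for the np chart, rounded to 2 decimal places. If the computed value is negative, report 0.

0.00

p̄ = Σdᵢ / (k·n) = 138 / (19 × 250) = 0.02905
LCL = np̄ − 3·√(np̄(1−p̄)) = 7.2632 − 3 × 2.6556 = -0.7036 → 0 (negative, so LCL = 0)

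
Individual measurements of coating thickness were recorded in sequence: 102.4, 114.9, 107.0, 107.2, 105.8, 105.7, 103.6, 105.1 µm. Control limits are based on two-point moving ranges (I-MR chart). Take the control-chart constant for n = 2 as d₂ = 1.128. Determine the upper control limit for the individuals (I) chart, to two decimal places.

X̄ = (102.4 + 114.9 + 107.0 + 107.2 + 105.8 + 105.7 + 103.6 + 105.1) / 8 = 106.4625
Moving ranges: 12.5, 7.9, 0.2, 1.4, 0.1, 2.1, 1.5; M̄R̄ = 25.7000 / 7 = 3.6714
UCL = X̄ + 3·M̄R̄/d₂ = 106.4625 + 3 × 3.6714 / 1.128 = 116.2269

116.23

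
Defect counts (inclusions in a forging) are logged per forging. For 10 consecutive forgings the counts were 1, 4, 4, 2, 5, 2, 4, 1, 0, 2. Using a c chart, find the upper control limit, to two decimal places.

c̄ = (1 + 4 + 4 + 2 + 5 + 2 + 4 + 1 + 0 + 2) / 10 = 25 / 10 = 2.5000
UCL = c̄ + 3√c̄ = 2.5000 + 3 × √2.5000 = 2.5000 + 3 × 1.5811 = 7.2434

7.24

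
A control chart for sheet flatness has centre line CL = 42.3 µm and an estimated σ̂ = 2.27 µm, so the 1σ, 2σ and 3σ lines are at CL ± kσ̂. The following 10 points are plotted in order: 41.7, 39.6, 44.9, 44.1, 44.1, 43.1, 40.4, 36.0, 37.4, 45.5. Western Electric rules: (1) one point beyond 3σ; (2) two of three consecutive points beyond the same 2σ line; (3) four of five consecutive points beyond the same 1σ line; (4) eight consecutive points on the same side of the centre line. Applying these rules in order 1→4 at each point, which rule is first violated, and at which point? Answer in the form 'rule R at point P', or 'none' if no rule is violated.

Zone of each point (C = within 1σ̂, B = 1σ̂–2σ̂, A = 2σ̂–3σ̂, * = beyond 3σ̂; sign = side of CL): 1:-C, 2:-B, 3:+B, 4:+C, 5:+C, 6:+C, 7:-C, 8:-A, 9:-A, 10:+B
Rule 2 (two of three consecutive points beyond the same 2σ limit) is satisfied at point 9.

rule 2 at point 9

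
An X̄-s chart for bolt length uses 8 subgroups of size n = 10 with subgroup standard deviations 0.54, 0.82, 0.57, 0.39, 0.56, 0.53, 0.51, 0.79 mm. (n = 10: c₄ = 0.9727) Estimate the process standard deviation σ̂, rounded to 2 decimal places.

s̄ = (0.54 + 0.82 + 0.57 + 0.39 + 0.56 + 0.53 + 0.51 + 0.79) / 8 = 0.5887
σ̂ = s̄ / c₄ = 0.5887 / 0.9727 = 0.6053

0.61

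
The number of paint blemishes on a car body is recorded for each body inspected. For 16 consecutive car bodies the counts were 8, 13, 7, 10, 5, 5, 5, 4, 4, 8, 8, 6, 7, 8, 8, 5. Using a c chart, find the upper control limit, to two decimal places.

14.84

c̄ = (8 + 13 + 7 + 10 + 5 + 5 + 5 + 4 + 4 + 8 + 8 + 6 + 7 + 8 + 8 + 5) / 16 = 111 / 16 = 6.9375
UCL = c̄ + 3√c̄ = 6.9375 + 3 × √6.9375 = 6.9375 + 3 × 2.6339 = 14.8392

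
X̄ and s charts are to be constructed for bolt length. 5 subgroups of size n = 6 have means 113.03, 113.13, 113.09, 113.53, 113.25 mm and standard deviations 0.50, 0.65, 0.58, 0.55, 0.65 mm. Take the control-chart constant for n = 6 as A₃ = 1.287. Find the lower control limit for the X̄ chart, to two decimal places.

X̄̄ = (113.03 + 113.13 + 113.09 + 113.53 + 113.25) / 5 = 113.2060
s̄ = (0.50 + 0.65 + 0.58 + 0.55 + 0.65) / 5 = 0.5860
LCL = X̄̄ − A₃·s̄ = 113.2060 − 1.287 × 0.5860 = 112.4518

112.45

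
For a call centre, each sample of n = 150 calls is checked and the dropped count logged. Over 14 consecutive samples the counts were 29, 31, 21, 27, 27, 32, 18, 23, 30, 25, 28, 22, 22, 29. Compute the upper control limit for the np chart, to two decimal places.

p̄ = Σdᵢ / (k·n) = 364 / (14 × 150) = 0.17333
UCL = np̄ + 3·√(np̄(1−p̄)) = 26.0000 + 3 × √(26.0000×0.82667) = 26.0000 + 3 × 4.6361 = 39.9083

39.91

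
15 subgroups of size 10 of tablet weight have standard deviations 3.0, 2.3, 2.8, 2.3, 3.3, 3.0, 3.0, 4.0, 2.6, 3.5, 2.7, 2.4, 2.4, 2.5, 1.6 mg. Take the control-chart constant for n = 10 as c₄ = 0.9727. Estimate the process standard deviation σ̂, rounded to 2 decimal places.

s̄ = (3.0 + 2.3 + 2.8 + 2.3 + 3.3 + 3.0 + 3.0 + 4.0 + 2.6 + 3.5 + 2.7 + 2.4 + 2.4 + 2.5 + 1.6) / 15 = 2.7600
σ̂ = s̄ / c₄ = 2.7600 / 0.9727 = 2.8375

2.84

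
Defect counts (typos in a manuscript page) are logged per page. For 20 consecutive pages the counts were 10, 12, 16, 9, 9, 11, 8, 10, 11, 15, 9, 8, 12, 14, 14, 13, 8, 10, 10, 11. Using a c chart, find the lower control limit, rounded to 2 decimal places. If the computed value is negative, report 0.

c̄ = (10 + 12 + 16 + 9 + 9 + 11 + 8 + 10 + 11 + 15 + 9 + 8 + 12 + 14 + 14 + 13 + 8 + 10 + 10 + 11) / 20 = 220 / 20 = 11.0000
LCL = c̄ − 3√c̄ = 11.0000 − 3 × 3.3166 = 1.0501

1.05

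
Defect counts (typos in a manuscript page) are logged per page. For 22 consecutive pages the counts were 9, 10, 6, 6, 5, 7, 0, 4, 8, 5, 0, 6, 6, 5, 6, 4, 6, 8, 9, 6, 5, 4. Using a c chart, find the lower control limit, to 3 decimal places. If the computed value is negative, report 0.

0.000

c̄ = (9 + 10 + 6 + 6 + 5 + 7 + 0 + 4 + 8 + 5 + 0 + 6 + 6 + 5 + 6 + 4 + 6 + 8 + 9 + 6 + 5 + 4) / 22 = 125 / 22 = 5.6818
LCL = c̄ − 3√c̄ = 5.6818 − 3 × 2.3837 = -1.4692 → 0 (cannot be negative)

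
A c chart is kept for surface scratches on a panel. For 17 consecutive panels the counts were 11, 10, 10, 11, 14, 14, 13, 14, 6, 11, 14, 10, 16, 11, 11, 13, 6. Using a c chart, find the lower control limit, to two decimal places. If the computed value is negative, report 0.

1.31

c̄ = (11 + 10 + 10 + 11 + 14 + 14 + 13 + 14 + 6 + 11 + 14 + 10 + 16 + 11 + 11 + 13 + 6) / 17 = 195 / 17 = 11.4706
LCL = c̄ − 3√c̄ = 11.4706 − 3 × 3.3868 = 1.3101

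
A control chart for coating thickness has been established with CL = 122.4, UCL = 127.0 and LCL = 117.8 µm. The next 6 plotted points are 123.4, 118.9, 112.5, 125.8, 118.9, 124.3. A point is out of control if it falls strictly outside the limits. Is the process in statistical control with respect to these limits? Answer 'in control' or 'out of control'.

out of control

Compare each point to [117.8, 127.0]: sample 3 = 112.5 < LCL.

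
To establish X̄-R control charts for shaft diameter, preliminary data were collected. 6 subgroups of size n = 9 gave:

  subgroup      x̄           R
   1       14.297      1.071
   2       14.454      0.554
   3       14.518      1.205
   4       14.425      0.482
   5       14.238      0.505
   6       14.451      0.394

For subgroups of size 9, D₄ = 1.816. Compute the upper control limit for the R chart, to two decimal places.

R̄ = (1.071 + 0.554 + 1.205 + 0.482 + 0.505 + 0.394) / 6 = 4.2110 / 6 = 0.7018
UCL_R = D₄·R̄ = 1.816 × 0.7018 = 1.2745

1.27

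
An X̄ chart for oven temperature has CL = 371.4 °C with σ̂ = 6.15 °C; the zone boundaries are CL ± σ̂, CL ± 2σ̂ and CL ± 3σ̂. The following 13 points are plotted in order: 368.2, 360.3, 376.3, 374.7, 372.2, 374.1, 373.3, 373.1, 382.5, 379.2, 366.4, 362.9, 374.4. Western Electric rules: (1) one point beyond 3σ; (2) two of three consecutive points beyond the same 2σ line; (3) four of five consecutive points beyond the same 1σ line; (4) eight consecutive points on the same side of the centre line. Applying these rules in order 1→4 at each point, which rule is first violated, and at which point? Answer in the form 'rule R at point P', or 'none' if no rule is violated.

Zone of each point (C = within 1σ̂, B = 1σ̂–2σ̂, A = 2σ̂–3σ̂, * = beyond 3σ̂; sign = side of CL): 1:-C, 2:-B, 3:+C, 4:+C, 5:+C, 6:+C, 7:+C, 8:+C, 9:+B, 10:+B, 11:-C, 12:-B, 13:+C
Rule 4 (eight consecutive points on the same side of the centre line) is satisfied at point 10.

rule 4 at point 10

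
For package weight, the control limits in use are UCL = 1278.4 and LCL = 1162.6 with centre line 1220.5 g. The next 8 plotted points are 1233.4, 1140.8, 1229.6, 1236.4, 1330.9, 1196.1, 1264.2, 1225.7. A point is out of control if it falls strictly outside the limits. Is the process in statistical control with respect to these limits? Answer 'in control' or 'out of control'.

Compare each point to [1162.6, 1278.4]: sample 2 = 1140.8 < LCL; sample 5 = 1330.9 > UCL.

out of control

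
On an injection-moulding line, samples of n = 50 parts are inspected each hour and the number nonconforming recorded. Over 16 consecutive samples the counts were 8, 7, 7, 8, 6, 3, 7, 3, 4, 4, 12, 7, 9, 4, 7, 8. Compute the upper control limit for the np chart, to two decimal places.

13.63

p̄ = Σdᵢ / (k·n) = 104 / (16 × 50) = 0.13000
UCL = np̄ + 3·√(np̄(1−p̄)) = 6.5000 + 3 × √(6.5000×0.87000) = 6.5000 + 3 × 2.3780 = 13.6341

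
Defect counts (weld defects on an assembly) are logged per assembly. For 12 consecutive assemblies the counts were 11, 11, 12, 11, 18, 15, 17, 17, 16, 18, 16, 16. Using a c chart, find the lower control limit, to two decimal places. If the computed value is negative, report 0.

c̄ = (11 + 11 + 12 + 11 + 18 + 15 + 17 + 17 + 16 + 18 + 16 + 16) / 12 = 178 / 12 = 14.8333
LCL = c̄ − 3√c̄ = 14.8333 − 3 × 3.8514 = 3.2791

3.28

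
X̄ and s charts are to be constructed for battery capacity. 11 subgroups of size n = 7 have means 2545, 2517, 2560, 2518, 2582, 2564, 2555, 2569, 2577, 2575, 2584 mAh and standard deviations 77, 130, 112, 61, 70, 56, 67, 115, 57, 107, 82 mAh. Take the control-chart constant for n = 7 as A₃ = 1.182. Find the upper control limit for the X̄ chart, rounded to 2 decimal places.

X̄̄ = (2545 + 2517 + 2560 + 2518 + 2582 + 2564 + 2555 + 2569 + 2577 + 2575 + 2584) / 11 = 2558.7273
s̄ = (77 + 130 + 112 + 61 + 70 + 56 + 67 + 115 + 57 + 107 + 82) / 11 = 84.9091
UCL = X̄̄ + A₃·s̄ = 2558.7273 + 1.182 × 84.9091 = 2659.0898

2659.09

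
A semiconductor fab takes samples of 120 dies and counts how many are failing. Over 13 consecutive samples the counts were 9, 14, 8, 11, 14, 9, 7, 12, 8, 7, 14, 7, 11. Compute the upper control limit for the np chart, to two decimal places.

19.19

p̄ = Σdᵢ / (k·n) = 131 / (13 × 120) = 0.08397
UCL = np̄ + 3·√(np̄(1−p̄)) = 10.0769 + 3 × √(10.0769×0.91603) = 10.0769 + 3 × 3.0382 = 19.1916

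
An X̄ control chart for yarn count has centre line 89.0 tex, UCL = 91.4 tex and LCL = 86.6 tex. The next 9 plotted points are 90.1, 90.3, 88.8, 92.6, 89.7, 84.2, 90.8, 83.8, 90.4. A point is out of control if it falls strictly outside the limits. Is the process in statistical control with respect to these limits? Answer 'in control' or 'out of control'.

Compare each point to [86.6, 91.4]: sample 4 = 92.6 > UCL; sample 6 = 84.2 < LCL; sample 8 = 83.8 < LCL.

out of control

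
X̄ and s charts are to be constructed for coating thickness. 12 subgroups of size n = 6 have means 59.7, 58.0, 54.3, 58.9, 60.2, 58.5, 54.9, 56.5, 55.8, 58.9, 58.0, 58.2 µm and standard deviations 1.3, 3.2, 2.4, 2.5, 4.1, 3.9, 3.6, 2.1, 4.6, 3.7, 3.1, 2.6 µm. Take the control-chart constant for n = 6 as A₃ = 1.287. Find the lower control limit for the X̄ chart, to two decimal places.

X̄̄ = (59.7 + 58.0 + 54.3 + 58.9 + 60.2 + 58.5 + 54.9 + 56.5 + 55.8 + 58.9 + 58.0 + 58.2) / 12 = 57.6583
s̄ = (1.3 + 3.2 + 2.4 + 2.5 + 4.1 + 3.9 + 3.6 + 2.1 + 4.6 + 3.7 + 3.1 + 2.6) / 12 = 3.0917
LCL = X̄̄ − A₃·s̄ = 57.6583 − 1.287 × 3.0917 = 53.6794

53.68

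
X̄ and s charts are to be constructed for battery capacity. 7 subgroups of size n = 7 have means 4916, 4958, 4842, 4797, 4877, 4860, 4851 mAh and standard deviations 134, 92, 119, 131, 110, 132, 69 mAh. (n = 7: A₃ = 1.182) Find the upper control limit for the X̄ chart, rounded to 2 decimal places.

X̄̄ = (4916 + 4958 + 4842 + 4797 + 4877 + 4860 + 4851) / 7 = 4871.5714
s̄ = (134 + 92 + 119 + 131 + 110 + 132 + 69) / 7 = 112.4286
UCL = X̄̄ + A₃·s̄ = 4871.5714 + 1.182 × 112.4286 = 5004.4620

5004.46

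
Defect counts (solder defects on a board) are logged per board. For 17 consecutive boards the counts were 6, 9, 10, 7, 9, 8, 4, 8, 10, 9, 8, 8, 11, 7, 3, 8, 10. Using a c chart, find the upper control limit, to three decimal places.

16.395

c̄ = (6 + 9 + 10 + 7 + 9 + 8 + 4 + 8 + 10 + 9 + 8 + 8 + 11 + 7 + 3 + 8 + 10) / 17 = 135 / 17 = 7.9412
UCL = c̄ + 3√c̄ = 7.9412 + 3 × √7.9412 = 7.9412 + 3 × 2.8180 = 16.3952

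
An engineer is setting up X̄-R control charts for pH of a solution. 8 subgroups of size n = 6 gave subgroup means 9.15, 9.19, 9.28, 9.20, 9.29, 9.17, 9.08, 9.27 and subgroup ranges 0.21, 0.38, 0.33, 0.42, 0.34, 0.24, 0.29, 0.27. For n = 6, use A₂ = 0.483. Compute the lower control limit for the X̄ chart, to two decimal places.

X̄̄ = (9.15 + 9.19 + 9.28 + 9.20 + 9.29 + 9.17 + 9.08 + 9.27) / 8 = 73.6300 / 8 = 9.2037
R̄ = (0.21 + 0.38 + 0.33 + 0.42 + 0.34 + 0.24 + 0.29 + 0.27) / 8 = 2.4800 / 8 = 0.3100
LCL = X̄̄ − A₂·R̄ = 9.2037 − 0.483 × 0.3100 = 9.0540

9.05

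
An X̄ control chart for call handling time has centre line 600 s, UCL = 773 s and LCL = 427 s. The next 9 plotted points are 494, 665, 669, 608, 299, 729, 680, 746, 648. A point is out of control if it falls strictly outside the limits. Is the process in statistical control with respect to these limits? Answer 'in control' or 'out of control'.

Compare each point to [427, 773]: sample 5 = 299 < LCL.

out of control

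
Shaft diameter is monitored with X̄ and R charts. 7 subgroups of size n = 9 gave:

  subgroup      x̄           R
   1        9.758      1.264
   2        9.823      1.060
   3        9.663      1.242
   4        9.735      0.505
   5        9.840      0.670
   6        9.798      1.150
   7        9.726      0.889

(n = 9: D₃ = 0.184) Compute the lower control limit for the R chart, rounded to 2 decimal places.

0.18

R̄ = (1.264 + 1.060 + 1.242 + 0.505 + 0.670 + 1.150 + 0.889) / 7 = 6.7800 / 7 = 0.9686
LCL_R = D₃·R̄ = 0.184 × 0.9686 = 0.1782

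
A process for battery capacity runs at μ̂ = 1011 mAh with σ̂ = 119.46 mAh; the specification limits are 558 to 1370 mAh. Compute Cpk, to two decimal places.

1.00

Cpu = (USL − μ̂) / (3σ̂) = (1370 − 1011) / (3 × 119.46) = 1.0017; Cpl = (μ̂ − LSL) / (3σ̂) = (1011 − 558) / (3 × 119.46) = 1.2640; Cpk = min(Cpu, Cpl) = 1.0017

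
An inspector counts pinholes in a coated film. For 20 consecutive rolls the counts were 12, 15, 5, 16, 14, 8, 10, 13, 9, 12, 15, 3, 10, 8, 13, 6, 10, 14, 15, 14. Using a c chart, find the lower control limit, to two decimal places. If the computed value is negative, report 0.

c̄ = (12 + 15 + 5 + 16 + 14 + 8 + 10 + 13 + 9 + 12 + 15 + 3 + 10 + 8 + 13 + 6 + 10 + 14 + 15 + 14) / 20 = 222 / 20 = 11.1000
LCL = c̄ − 3√c̄ = 11.1000 − 3 × 3.3317 = 1.1050

1.11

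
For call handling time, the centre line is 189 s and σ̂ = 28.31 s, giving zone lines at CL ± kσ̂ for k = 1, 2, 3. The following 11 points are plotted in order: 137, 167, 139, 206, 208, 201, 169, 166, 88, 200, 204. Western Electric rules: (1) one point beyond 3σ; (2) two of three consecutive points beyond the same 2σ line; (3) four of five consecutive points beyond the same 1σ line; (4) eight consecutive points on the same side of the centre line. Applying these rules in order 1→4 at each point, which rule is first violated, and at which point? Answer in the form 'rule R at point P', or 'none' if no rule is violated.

Zone of each point (C = within 1σ̂, B = 1σ̂–2σ̂, A = 2σ̂–3σ̂, * = beyond 3σ̂; sign = side of CL): 1:-B, 2:-C, 3:-B, 4:+C, 5:+C, 6:+C, 7:-C, 8:-C, 9:-*, 10:+C, 11:+C
Rule 1 (one point beyond the 3σ limits) is satisfied at point 9.

rule 1 at point 9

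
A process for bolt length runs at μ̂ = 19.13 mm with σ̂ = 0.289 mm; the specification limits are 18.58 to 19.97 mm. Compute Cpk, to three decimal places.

0.634

Cpu = (USL − μ̂) / (3σ̂) = (19.97 − 19.13) / (3 × 0.289) = 0.9689; Cpl = (μ̂ − LSL) / (3σ̂) = (19.13 − 18.58) / (3 × 0.289) = 0.6344; Cpk = min(Cpu, Cpl) = 0.6344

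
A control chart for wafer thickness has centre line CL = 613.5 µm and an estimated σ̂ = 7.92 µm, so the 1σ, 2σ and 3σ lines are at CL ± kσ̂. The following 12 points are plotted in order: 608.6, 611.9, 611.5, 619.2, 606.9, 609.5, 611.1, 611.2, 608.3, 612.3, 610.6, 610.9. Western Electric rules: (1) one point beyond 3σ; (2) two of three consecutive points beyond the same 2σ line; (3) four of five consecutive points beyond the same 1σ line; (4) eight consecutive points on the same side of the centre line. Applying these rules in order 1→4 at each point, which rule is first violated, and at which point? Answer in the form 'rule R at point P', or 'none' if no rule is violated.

Zone of each point (C = within 1σ̂, B = 1σ̂–2σ̂, A = 2σ̂–3σ̂, * = beyond 3σ̂; sign = side of CL): 1:-C, 2:-C, 3:-C, 4:+C, 5:-C, 6:-C, 7:-C, 8:-C, 9:-C, 10:-C, 11:-C, 12:-C
Rule 4 (eight consecutive points on the same side of the centre line) is satisfied at point 12.

rule 4 at point 12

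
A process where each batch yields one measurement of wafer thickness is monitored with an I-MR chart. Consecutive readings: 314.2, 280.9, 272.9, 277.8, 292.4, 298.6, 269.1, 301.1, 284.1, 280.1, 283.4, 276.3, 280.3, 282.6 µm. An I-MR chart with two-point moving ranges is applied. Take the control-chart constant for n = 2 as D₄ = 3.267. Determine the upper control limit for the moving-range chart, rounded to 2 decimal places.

Moving ranges: 33.3, 8.0, 4.9, 14.6, 6.2, 29.5, 32.0, 17.0, 4.0, 3.3, 7.1, 4.0, 2.3; M̄R̄ = 166.2000 / 13 = 12.7846
UCL_MR = D₄·M̄R̄ = 3.267 × 12.7846 = 41.7673

41.77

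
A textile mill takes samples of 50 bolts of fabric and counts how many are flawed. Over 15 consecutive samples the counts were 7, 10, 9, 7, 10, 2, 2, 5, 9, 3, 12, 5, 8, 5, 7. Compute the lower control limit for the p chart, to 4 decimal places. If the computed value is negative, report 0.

0.0000

p̄ = Σdᵢ / (k·n) = 101 / (15 × 50) = 0.13467
LCL = p̄ − 3·√(p̄(1−p̄)/n) = 0.13467 − 3 × 0.04828 = -0.01016 → 0 (negative, so LCL = 0)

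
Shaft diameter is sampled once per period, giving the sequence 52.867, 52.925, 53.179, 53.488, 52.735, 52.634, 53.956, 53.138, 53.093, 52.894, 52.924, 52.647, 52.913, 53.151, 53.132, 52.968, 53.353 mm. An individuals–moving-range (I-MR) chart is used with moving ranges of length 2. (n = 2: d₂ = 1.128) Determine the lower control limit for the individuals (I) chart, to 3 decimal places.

X̄ = (52.867 + 52.925 + 53.179 + 53.488 + 52.735 + 52.634 + 53.956 + 53.138 + 53.093 + 52.894 + 52.924 + 52.647 + 52.913 + 53.151 + 53.132 + 52.968 + 53.353) / 17 = 53.0586
Moving ranges: 0.058, 0.254, 0.309, 0.753, 0.101, 1.322, 0.818, 0.045, 0.199, 0.030, 0.277, 0.266, 0.238, 0.019, 0.164, 0.385; M̄R̄ = 5.2380 / 16 = 0.3274
LCL = X̄ − 3·M̄R̄/d₂ = 53.0586 − 3 × 0.3274 / 1.128 = 52.1880

52.188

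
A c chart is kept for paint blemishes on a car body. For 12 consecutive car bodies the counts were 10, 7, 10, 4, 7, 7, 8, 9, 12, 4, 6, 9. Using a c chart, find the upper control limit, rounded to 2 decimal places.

c̄ = (10 + 7 + 10 + 4 + 7 + 7 + 8 + 9 + 12 + 4 + 6 + 9) / 12 = 93 / 12 = 7.7500
UCL = c̄ + 3√c̄ = 7.7500 + 3 × √7.7500 = 7.7500 + 3 × 2.7839 = 16.1016

16.10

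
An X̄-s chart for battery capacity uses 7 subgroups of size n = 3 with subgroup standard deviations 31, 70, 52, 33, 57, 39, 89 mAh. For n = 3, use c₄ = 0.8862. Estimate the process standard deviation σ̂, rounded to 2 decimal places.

s̄ = (31 + 70 + 52 + 33 + 57 + 39 + 89) / 7 = 53.0000
σ̂ = s̄ / c₄ = 53.0000 / 0.8862 = 59.8059

59.81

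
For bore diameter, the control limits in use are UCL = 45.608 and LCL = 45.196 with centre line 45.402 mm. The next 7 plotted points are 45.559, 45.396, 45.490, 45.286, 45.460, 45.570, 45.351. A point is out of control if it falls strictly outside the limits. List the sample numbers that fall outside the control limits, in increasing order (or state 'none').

none

All 7 points lie within [45.196, 45.608].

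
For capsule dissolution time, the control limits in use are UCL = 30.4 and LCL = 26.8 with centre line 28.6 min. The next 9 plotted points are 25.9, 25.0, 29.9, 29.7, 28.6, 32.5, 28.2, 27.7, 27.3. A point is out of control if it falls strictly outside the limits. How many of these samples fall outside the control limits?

3

Compare each point to [26.8, 30.4]: sample 1 = 25.9 < LCL; sample 2 = 25.0 < LCL; sample 6 = 32.5 > UCL.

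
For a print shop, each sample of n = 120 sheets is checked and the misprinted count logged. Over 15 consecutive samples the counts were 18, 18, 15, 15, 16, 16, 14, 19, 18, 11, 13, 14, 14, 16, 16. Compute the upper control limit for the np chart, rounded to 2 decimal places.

p̄ = Σdᵢ / (k·n) = 233 / (15 × 120) = 0.12944
UCL = np̄ + 3·√(np̄(1−p̄)) = 15.5333 + 3 × √(15.5333×0.87056) = 15.5333 + 3 × 3.6773 = 26.5653

26.57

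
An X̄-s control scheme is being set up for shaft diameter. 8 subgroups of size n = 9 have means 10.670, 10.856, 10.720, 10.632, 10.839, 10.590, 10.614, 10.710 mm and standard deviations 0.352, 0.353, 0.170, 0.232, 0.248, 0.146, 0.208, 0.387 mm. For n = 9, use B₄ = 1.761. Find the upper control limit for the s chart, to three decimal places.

s̄ = (0.352 + 0.353 + 0.170 + 0.232 + 0.248 + 0.146 + 0.208 + 0.387) / 8 = 0.2620
UCL_s = B₄·s̄ = 1.761 × 0.2620 = 0.4614

0.461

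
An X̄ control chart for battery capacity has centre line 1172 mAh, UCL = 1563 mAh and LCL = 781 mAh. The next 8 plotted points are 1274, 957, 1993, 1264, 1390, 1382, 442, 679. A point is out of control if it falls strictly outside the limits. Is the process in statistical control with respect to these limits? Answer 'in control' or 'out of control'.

Compare each point to [781, 1563]: sample 3 = 1993 > UCL; sample 7 = 442 < LCL; sample 8 = 679 < LCL.

out of control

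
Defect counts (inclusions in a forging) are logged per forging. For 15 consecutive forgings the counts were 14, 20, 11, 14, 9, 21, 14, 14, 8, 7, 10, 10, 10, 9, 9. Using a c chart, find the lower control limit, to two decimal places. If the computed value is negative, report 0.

1.61

c̄ = (14 + 20 + 11 + 14 + 9 + 21 + 14 + 14 + 8 + 7 + 10 + 10 + 10 + 9 + 9) / 15 = 180 / 15 = 12.0000
LCL = c̄ − 3√c̄ = 12.0000 − 3 × 3.4641 = 1.6077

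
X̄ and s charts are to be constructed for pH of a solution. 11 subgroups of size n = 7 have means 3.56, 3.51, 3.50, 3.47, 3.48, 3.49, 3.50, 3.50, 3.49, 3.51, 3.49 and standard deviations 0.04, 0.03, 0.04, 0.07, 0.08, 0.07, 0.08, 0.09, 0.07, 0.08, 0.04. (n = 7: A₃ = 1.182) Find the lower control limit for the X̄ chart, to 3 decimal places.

X̄̄ = (3.56 + 3.51 + 3.50 + 3.47 + 3.48 + 3.49 + 3.50 + 3.50 + 3.49 + 3.51 + 3.49) / 11 = 3.5000
s̄ = (0.04 + 0.03 + 0.04 + 0.07 + 0.08 + 0.07 + 0.08 + 0.09 + 0.07 + 0.08 + 0.04) / 11 = 0.0627
LCL = X̄̄ − A₃·s̄ = 3.5000 − 1.182 × 0.0627 = 3.4259

3.426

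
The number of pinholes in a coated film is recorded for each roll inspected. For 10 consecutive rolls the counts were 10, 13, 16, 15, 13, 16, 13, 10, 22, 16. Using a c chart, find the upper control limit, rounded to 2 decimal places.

c̄ = (10 + 13 + 16 + 15 + 13 + 16 + 13 + 10 + 22 + 16) / 10 = 144 / 10 = 14.4000
UCL = c̄ + 3√c̄ = 14.4000 + 3 × √14.4000 = 14.4000 + 3 × 3.7947 = 25.7842

25.78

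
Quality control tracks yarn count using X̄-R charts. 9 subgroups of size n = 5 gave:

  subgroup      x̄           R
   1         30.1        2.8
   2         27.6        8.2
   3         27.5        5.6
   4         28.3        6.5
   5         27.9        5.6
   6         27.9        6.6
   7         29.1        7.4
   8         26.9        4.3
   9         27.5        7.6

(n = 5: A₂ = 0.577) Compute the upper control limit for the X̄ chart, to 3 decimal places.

X̄̄ = (30.1 + 27.6 + 27.5 + 28.3 + 27.9 + 27.9 + 29.1 + 26.9 + 27.5) / 9 = 252.8000 / 9 = 28.0889
R̄ = (2.8 + 8.2 + 5.6 + 6.5 + 5.6 + 6.6 + 7.4 + 4.3 + 7.6) / 9 = 54.6000 / 9 = 6.0667
UCL = X̄̄ + A₂·R̄ = 28.0889 + 0.577 × 6.0667 = 31.5894

31.589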